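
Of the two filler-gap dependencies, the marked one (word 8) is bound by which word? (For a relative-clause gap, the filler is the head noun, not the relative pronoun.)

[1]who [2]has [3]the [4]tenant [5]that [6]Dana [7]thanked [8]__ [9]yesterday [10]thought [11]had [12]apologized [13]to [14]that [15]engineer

The marked gap is inside the relative clause, the direct object of "thanked".
Its filler is the head noun "tenant" (via "that"), at word 4.
(The other dependency links word 1 to a gap after word 10.)

4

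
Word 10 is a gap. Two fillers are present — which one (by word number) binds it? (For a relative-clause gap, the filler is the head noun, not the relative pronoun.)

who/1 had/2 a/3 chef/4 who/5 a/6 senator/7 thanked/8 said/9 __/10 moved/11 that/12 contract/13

The marked gap is the subject of "moved".
Its filler is the fronted wh-phrase "who", at word 1.
(The other dependency links word 4 to a gap after word 8.)

1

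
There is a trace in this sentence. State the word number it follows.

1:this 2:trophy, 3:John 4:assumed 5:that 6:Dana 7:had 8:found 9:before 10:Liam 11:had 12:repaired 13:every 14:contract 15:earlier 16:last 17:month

The displaced element is "this trophy" (word 2).
It is linked across 1 clause boundary (that).
It functions as the direct object of "found", so the gap sits immediately after word 8 ("found").
Base order: John assumed that Dana had found this trophy before Liam had repaired every contract earlier last month.

8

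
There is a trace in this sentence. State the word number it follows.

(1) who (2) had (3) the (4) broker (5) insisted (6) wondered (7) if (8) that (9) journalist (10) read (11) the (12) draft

5

The displaced element is "who" (word 1).
It is linked across 1 clause boundary (Ø).
It functions as the subject of "wondered", so the gap sits immediately after word 5 ("insisted").
Base order: The broker had insisted that who wondered if that journalist read the draft.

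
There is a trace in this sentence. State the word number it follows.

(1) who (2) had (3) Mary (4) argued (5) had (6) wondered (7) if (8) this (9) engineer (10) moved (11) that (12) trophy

4

The displaced element is "who" (word 1).
It is linked across 1 clause boundary (Ø).
It functions as the subject of "wondered", so the gap sits immediately after word 4 ("argued").
Base order: Mary had argued that who had wondered if this engineer moved that trophy.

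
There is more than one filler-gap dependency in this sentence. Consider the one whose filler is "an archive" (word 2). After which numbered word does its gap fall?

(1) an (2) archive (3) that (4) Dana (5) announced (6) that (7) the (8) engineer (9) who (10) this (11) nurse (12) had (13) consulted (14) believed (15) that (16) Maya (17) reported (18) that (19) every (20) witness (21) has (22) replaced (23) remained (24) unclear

The displaced element is "an archive" (word 2).
It is linked across 3 clause boundaries (that → that → that).
It functions as the direct object of "replaced", so the gap sits immediately after word 22 ("replaced").
Base order: Dana announced that the engineer who this nurse had consulted believed that Maya reported that every witness has replaced an archive.

22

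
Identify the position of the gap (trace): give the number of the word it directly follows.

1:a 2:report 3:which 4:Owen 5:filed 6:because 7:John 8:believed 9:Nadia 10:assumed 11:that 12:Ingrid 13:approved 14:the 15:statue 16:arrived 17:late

The displaced element is "a report" (word 2).
It functions as the direct object of "filed", so the gap sits immediately after word 5 ("filed").
Base order: Owen filed a report because John believed Nadia assumed that Ingrid approved the statue.

5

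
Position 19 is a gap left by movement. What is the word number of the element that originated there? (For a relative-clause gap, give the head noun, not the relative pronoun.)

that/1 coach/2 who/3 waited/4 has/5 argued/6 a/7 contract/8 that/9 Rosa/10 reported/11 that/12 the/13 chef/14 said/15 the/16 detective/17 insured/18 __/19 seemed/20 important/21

8

The gap at 19 is the object of "insured", inside a relative clause.
The relative pronoun is "that" (word 9); it is bound by the head noun immediately before it.
Its filler is the head noun "contract", at word 8.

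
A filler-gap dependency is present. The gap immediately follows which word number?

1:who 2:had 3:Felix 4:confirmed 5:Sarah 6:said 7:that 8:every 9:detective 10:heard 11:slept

10

The displaced element is "who" (word 1).
It is linked across 3 clause boundaries (Ø → that → Ø).
It functions as the subject of "slept", so the gap sits immediately after word 10 ("heard").
Base order: Felix had confirmed Sarah said that every detective heard that who slept.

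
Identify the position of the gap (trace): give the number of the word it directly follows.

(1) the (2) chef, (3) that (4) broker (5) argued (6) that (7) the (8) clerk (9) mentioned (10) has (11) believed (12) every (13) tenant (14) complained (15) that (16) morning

9

The displaced element is "the chef" (word 2).
It is linked across 2 clause boundaries (that → Ø).
It functions as the subject of "believed", so the gap sits immediately after word 9 ("mentioned").
Base order: That broker argued that the clerk mentioned the chef has believed every tenant complained that morning.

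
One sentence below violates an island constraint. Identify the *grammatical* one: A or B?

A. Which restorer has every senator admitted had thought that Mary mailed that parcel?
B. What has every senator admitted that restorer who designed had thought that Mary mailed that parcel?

In B, the wh-phrase is extracted from inside a complex-NP island (relative clause) (introduced by "who"), which blocks movement.
In A, the extraction path crosses only that-complement boundaries, which are transparent.
So A is grammatical.

A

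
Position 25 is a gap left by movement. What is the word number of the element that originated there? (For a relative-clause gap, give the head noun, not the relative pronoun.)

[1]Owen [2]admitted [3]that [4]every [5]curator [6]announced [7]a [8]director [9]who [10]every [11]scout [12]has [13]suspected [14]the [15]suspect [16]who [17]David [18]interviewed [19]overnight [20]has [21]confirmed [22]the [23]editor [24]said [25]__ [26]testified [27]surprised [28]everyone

8

The gap at 25 is the subject of "testified", inside a relative clause.
The relative pronoun is "who" (word 9); it is bound by the head noun immediately before it.
Its filler is the head noun "director", at word 8.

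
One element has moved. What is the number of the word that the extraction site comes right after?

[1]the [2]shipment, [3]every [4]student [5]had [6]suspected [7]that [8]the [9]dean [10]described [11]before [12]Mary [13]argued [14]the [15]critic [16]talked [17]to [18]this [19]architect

10

The displaced element is "the shipment" (word 2).
It is linked across 1 clause boundary (that).
It functions as the direct object of "described", so the gap sits immediately after word 10 ("described").
Base order: Every student had suspected that the dean described the shipment before Mary argued the critic talked to this architect.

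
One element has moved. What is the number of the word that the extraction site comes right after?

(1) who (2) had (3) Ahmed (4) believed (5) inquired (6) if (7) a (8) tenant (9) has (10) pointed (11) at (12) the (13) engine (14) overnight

The displaced element is "who" (word 1).
It is linked across 1 clause boundary (Ø).
It functions as the subject of "inquired", so the gap sits immediately after word 4 ("believed").
Base order: Ahmed had believed that who inquired if a tenant has pointed at the engine overnight.

4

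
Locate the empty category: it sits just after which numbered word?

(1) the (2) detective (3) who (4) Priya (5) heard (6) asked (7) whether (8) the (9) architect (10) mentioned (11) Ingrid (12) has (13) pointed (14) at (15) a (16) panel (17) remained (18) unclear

5

The displaced element is "the detective" (word 2).
It is linked across 1 clause boundary (Ø).
It functions as the subject of "asked", so the gap sits immediately after word 5 ("heard").
Base order: Priya heard that the detective asked whether the architect mentioned Ingrid has pointed at a panel.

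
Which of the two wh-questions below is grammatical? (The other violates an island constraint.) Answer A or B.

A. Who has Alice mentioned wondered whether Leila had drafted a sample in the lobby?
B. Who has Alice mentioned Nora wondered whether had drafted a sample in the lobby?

A

In B, the wh-phrase is extracted from inside a wh-island (introduced by "whether"), which blocks movement.
In A, the extraction path crosses only that-complement boundaries, which are transparent.
So A is grammatical.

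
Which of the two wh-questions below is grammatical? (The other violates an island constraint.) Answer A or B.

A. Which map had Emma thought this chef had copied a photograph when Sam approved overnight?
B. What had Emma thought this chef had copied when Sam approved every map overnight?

B

In A, the wh-phrase is extracted from inside an adjunct island (introduced by "when"), which blocks movement.
In B, the extraction path crosses only that-complement boundaries, which are transparent.
So B is grammatical.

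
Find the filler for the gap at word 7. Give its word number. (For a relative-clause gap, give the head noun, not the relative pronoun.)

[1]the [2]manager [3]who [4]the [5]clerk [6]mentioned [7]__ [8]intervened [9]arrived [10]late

2

The gap at 7 is the subject of "intervened", inside a relative clause.
The relative pronoun is "who" (word 3); it is bound by the head noun immediately before it.
Its filler is the head noun "manager", at word 2.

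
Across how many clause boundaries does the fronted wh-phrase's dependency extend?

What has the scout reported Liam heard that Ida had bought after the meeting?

"what" is extracted from the object of "bought".
Boundaries crossed, outermost first: [Ø], [that] — 2 in total.

2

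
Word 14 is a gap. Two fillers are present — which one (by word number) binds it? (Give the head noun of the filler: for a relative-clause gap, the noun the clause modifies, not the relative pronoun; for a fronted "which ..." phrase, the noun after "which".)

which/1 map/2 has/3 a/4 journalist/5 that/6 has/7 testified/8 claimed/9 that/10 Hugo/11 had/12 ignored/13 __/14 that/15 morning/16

The marked gap is the direct object of "ignored".
Its filler is the fronted wh-phrase "which map", at word 2.
(The other dependency links word 5 to a gap after word 6.)

2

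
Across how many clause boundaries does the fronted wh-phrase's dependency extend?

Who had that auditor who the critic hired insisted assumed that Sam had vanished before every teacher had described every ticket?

"who" is extracted from the subject of "assumed".
Boundaries crossed, outermost first: [Ø] — 1 in total.

1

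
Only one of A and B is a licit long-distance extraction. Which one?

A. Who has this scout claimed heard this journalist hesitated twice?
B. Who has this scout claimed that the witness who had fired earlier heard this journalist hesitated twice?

In B, the wh-phrase is extracted from inside a complex-NP island (relative clause) (introduced by "who"), which blocks movement.
In A, the extraction path crosses only that-complement boundaries, which are transparent.
So A is grammatical.

A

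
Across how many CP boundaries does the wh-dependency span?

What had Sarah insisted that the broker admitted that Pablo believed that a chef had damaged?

3

"what" is extracted from the object of "damaged".
Boundaries crossed, outermost first: [that], [that], [that] — 3 in total.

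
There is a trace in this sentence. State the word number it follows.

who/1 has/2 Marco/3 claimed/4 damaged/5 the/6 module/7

4

The displaced element is "who" (word 1).
It is linked across 1 clause boundary (Ø).
It functions as the subject of "damaged", so the gap sits immediately after word 4 ("claimed").
Base order: Marco has claimed who damaged the module.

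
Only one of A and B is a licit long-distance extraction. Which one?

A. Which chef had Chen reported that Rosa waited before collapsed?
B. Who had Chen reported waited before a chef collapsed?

In A, the wh-phrase is extracted from inside an adjunct island (introduced by "before"), which blocks movement.
In B, the extraction path crosses only that-complement boundaries, which are transparent.
So B is grammatical.

B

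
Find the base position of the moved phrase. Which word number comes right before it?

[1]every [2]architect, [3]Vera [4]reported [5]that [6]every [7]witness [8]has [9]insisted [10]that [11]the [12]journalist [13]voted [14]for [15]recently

14

The displaced element is "every architect" (word 2).
It is linked across 2 clause boundaries (that → that).
It functions as the object of the preposition "for" of "voted", so the gap sits immediately after word 14 ("for").
Base order: Vera reported that every witness has insisted that the journalist voted for every architect recently.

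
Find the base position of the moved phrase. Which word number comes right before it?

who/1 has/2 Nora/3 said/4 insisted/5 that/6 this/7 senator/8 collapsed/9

The displaced element is "who" (word 1).
It is linked across 1 clause boundary (Ø).
It functions as the subject of "insisted", so the gap sits immediately after word 4 ("said").
Base order: Nora has said that who insisted that this senator collapsed.

4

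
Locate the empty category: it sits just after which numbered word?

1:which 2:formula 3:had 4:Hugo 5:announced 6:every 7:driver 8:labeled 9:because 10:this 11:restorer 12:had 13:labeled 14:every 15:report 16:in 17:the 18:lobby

8

The displaced element is "which formula" (word 2).
It is linked across 1 clause boundary (Ø).
It functions as the direct object of "labeled", so the gap sits immediately after word 8 ("labeled").
Base order: Hugo had announced every driver labeled which formula because this restorer had labeled every report in the lobby.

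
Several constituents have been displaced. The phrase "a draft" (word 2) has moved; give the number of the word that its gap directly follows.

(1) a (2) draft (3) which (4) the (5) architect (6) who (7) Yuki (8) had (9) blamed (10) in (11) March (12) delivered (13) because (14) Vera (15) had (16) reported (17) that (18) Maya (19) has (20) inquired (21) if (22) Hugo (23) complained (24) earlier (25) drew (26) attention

12

The displaced element is "a draft" (word 2).
It functions as the direct object of "delivered", so the gap sits immediately after word 12 ("delivered").
Base order: The architect who Yuki had blamed in March delivered a draft because Vera had reported that Maya has inquired if Hugo complained earlier.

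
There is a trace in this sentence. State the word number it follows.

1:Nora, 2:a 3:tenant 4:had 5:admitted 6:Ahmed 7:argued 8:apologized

The displaced element is "Nora" (word 1).
It is linked across 2 clause boundaries (Ø → Ø).
It functions as the subject of "apologized", so the gap sits immediately after word 7 ("argued").
Base order: A tenant had admitted Ahmed argued that Nora apologized.

7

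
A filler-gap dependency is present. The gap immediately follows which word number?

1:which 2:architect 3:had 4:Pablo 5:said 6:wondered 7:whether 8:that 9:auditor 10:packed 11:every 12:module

The displaced element is "which architect" (word 2).
It is linked across 1 clause boundary (Ø).
It functions as the subject of "wondered", so the gap sits immediately after word 5 ("said").
Base order: Pablo had said which architect wondered whether that auditor packed every module.

5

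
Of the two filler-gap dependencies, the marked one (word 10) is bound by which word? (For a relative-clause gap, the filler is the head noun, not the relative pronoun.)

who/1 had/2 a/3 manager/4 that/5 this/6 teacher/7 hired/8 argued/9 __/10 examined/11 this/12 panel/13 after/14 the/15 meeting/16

1

The marked gap is the subject of "examined".
Its filler is the fronted wh-phrase "who", at word 1.
(The other dependency links word 4 to a gap after word 8.)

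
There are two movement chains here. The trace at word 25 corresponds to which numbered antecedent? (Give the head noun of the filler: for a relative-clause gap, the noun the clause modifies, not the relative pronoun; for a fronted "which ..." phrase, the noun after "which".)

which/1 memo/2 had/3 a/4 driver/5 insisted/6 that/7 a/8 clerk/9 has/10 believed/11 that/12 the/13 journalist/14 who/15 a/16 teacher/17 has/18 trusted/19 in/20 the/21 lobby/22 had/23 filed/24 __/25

2

The marked gap is the direct object of "filed".
Its filler is the fronted wh-phrase "which memo", at word 2.
(The other dependency links word 14 to a gap after word 19.)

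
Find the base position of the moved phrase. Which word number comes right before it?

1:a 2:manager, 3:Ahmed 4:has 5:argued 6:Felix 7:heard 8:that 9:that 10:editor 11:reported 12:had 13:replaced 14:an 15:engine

The displaced element is "a manager" (word 2).
It is linked across 3 clause boundaries (Ø → that → Ø).
It functions as the subject of "replaced", so the gap sits immediately after word 11 ("reported").
Base order: Ahmed has argued Felix heard that that editor reported that a manager had replaced an engine.

11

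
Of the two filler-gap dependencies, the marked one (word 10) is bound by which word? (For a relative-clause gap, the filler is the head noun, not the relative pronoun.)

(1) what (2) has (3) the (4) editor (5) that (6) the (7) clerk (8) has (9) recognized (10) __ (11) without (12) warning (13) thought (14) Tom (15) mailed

The marked gap is inside the relative clause, the direct object of "recognized".
Its filler is the head noun "editor" (via "that"), at word 4.
(The other dependency links word 1 to a gap after word 15.)

4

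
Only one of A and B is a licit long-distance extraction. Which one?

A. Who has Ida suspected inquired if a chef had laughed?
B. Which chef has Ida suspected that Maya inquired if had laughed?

In B, the wh-phrase is extracted from inside a wh-island (introduced by "if"), which blocks movement.
In A, the extraction path crosses only that-complement boundaries, which are transparent.
So A is grammatical.

A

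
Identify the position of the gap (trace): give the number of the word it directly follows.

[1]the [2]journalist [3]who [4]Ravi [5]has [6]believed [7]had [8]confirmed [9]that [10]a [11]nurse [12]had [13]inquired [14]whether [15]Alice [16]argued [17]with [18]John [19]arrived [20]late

6

The displaced element is "the journalist" (word 2).
It is linked across 1 clause boundary (Ø).
It functions as the subject of "confirmed", so the gap sits immediately after word 6 ("believed").
Base order: Ravi has believed the journalist had confirmed that a nurse had inquired whether Alice argued with John.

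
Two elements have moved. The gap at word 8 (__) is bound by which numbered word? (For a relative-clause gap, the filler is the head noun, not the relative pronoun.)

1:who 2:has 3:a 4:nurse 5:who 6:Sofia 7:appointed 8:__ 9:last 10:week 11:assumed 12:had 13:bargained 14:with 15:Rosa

4

The marked gap is inside the relative clause, the direct object of "appointed".
Its filler is the head noun "nurse" (via "who"), at word 4.
(The other dependency links word 1 to a gap after word 11.)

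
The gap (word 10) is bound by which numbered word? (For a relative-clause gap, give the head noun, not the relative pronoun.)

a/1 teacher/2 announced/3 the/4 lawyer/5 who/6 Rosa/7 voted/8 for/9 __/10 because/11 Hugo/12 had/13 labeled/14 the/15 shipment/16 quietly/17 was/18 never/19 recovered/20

5

The gap at 10 is the prepositional object of "voted", inside a relative clause.
The relative pronoun is "who" (word 6); it is bound by the head noun immediately before it.
Its filler is the head noun "lawyer", at word 5.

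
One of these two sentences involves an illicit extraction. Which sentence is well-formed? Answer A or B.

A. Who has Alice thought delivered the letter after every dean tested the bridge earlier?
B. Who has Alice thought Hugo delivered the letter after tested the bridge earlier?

In B, the wh-phrase is extracted from inside an adjunct island (introduced by "after"), which blocks movement.
In A, the extraction path crosses only that-complement boundaries, which are transparent.
So A is grammatical.

A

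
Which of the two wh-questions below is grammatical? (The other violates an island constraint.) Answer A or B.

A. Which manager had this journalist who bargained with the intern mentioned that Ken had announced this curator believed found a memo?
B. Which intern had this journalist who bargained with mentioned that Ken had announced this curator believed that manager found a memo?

A

In B, the wh-phrase is extracted from inside a complex-NP island (relative clause) (introduced by "who"), which blocks movement.
In A, the extraction path crosses only that-complement boundaries, which are transparent.
So A is grammatical.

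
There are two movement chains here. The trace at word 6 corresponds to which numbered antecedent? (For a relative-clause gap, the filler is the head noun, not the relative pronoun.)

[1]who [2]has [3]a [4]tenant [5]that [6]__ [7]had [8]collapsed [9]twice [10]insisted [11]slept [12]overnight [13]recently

4

The marked gap is inside the relative clause, the subject of "collapsed".
Its filler is the head noun "tenant" (via "that"), at word 4.
(The other dependency links word 1 to a gap after word 10.)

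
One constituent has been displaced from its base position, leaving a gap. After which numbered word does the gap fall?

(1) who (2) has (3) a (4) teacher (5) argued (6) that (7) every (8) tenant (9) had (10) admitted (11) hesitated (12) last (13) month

10

The displaced element is "who" (word 1).
It is linked across 2 clause boundaries (that → Ø).
It functions as the subject of "hesitated", so the gap sits immediately after word 10 ("admitted").
Base order: A teacher has argued that every tenant had admitted who hesitated last month.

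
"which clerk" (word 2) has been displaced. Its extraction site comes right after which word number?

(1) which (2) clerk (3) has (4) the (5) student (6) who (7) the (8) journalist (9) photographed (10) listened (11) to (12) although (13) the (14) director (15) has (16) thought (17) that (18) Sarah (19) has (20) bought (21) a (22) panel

The displaced element is "which clerk" (word 2).
It functions as the object of the preposition "to" of "listened", so the gap sits immediately after word 11 ("to").
Base order: The student who the journalist photographed has listened to which clerk although the director has thought that Sarah has bought a panel.

11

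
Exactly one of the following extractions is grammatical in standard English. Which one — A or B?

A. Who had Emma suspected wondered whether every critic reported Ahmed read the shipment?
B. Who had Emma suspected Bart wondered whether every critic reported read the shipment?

A

In B, the wh-phrase is extracted from inside a wh-island (introduced by "whether"), which blocks movement.
In A, the extraction path crosses only that-complement boundaries, which are transparent.
So A is grammatical.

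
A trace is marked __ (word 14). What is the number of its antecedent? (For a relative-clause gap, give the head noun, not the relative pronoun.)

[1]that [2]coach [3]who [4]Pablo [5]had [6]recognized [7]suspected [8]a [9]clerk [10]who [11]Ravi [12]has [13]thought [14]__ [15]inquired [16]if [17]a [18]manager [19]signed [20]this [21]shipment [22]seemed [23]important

The gap at 14 is the subject of "inquired", inside a relative clause.
The relative pronoun is "who" (word 10); it is bound by the head noun immediately before it.
Its filler is the head noun "clerk", at word 9.

9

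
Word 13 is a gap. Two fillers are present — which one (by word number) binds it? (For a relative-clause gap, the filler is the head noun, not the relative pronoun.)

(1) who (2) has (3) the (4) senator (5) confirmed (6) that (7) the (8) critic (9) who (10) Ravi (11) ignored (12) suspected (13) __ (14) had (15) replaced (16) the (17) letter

1

The marked gap is the subject of "replaced".
Its filler is the fronted wh-phrase "who", at word 1.
(The other dependency links word 8 to a gap after word 11.)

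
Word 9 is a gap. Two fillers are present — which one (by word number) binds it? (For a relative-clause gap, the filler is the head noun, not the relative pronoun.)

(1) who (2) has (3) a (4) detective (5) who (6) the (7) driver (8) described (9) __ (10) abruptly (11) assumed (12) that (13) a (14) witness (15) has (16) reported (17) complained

4

The marked gap is inside the relative clause, the direct object of "described".
Its filler is the head noun "detective" (via "who"), at word 4.
(The other dependency links word 1 to a gap after word 16.)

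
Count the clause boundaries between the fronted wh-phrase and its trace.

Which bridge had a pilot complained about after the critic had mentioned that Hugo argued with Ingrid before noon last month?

0

"which bridge" originates inside the matrix clause — no clause boundary is crossed.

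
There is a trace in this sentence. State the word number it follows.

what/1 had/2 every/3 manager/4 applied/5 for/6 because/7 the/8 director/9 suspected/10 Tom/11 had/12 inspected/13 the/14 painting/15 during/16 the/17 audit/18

The displaced element is "what" (word 1).
It functions as the object of the preposition "for" of "applied", so the gap sits immediately after word 6 ("for").
Base order: Every manager had applied for what because the director suspected Tom had inspected the painting during the audit.

6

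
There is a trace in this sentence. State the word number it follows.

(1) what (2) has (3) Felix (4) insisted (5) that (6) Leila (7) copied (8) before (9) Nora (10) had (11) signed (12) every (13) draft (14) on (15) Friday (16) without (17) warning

7

The displaced element is "what" (word 1).
It is linked across 1 clause boundary (that).
It functions as the direct object of "copied", so the gap sits immediately after word 7 ("copied").
Base order: Felix has insisted that Leila copied what before Nora had signed every draft on Friday without warning.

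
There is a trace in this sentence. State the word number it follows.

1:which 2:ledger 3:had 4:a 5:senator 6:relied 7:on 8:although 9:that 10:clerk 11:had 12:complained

The displaced element is "which ledger" (word 2).
It functions as the object of the preposition "on" of "relied", so the gap sits immediately after word 7 ("on").
Base order: A senator had relied on which ledger although that clerk had complained.

7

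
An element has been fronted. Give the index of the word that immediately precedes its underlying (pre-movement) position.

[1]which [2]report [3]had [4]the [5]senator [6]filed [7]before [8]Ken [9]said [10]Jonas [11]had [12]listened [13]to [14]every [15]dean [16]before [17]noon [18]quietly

6

The displaced element is "which report" (word 2).
It functions as the direct object of "filed", so the gap sits immediately after word 6 ("filed").
Base order: The senator had filed which report before Ken said Jonas had listened to every dean before noon quietly.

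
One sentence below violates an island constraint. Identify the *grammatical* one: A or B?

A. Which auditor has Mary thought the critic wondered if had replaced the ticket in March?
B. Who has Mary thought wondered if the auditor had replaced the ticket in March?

In A, the wh-phrase is extracted from inside a wh-island (introduced by "if"), which blocks movement.
In B, the extraction path crosses only that-complement boundaries, which are transparent.
So B is grammatical.

B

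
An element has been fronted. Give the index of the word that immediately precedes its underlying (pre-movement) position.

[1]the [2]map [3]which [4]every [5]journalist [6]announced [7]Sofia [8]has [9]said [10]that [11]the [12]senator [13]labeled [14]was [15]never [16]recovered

13

The displaced element is "the map" (word 2).
It is linked across 2 clause boundaries (Ø → that).
It functions as the direct object of "labeled", so the gap sits immediately after word 13 ("labeled").
Base order: Every journalist announced Sofia has said that the senator labeled the map.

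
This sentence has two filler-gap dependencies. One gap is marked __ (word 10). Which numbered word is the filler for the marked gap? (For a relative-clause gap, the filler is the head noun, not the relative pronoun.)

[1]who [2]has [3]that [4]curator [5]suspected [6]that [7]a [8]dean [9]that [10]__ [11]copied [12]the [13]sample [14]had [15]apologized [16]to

8

The marked gap is inside the relative clause, the subject of "copied".
Its filler is the head noun "dean" (via "that"), at word 8.
(The other dependency links word 1 to a gap after word 16.)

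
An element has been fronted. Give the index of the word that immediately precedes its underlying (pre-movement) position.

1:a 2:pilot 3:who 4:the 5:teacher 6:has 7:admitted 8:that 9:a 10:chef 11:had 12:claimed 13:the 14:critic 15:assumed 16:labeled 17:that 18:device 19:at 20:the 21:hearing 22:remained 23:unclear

15

The displaced element is "a pilot" (word 2).
It is linked across 3 clause boundaries (that → Ø → Ø).
It functions as the subject of "labeled", so the gap sits immediately after word 15 ("assumed").
Base order: The teacher has admitted that a chef had claimed the critic assumed a pilot labeled that device at the hearing.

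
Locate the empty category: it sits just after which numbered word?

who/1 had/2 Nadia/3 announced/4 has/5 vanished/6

4

The displaced element is "who" (word 1).
It is linked across 1 clause boundary (Ø).
It functions as the subject of "vanished", so the gap sits immediately after word 4 ("announced").
Base order: Nadia had announced who has vanished.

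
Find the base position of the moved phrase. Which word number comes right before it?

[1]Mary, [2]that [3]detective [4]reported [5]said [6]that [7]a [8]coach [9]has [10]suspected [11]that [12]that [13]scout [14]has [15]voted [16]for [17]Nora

The displaced element is "Mary" (word 1).
It is linked across 1 clause boundary (Ø).
It functions as the subject of "said", so the gap sits immediately after word 4 ("reported").
Base order: That detective reported that Mary said that a coach has suspected that that scout has voted for Nora.

4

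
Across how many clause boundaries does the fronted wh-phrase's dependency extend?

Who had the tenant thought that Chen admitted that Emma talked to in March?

2

"who" is extracted from the PP object of "talked".
Boundaries crossed, outermost first: [that], [that] — 2 in total.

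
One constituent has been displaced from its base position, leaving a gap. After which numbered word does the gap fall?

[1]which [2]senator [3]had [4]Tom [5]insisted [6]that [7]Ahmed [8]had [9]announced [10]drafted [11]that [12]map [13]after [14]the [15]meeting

9

The displaced element is "which senator" (word 2).
It is linked across 2 clause boundaries (that → Ø).
It functions as the subject of "drafted", so the gap sits immediately after word 9 ("announced").
Base order: Tom had insisted that Ahmed had announced which senator drafted that map after the meeting.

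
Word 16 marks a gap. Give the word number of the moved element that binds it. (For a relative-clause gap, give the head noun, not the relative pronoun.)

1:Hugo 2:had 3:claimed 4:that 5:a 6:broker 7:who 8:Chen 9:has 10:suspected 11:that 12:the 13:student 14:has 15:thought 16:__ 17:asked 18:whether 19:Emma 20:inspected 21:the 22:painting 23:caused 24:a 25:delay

The gap at 16 is the subject of "asked", inside a relative clause.
The relative pronoun is "who" (word 7); it is bound by the head noun immediately before it.
Its filler is the head noun "broker", at word 6.

6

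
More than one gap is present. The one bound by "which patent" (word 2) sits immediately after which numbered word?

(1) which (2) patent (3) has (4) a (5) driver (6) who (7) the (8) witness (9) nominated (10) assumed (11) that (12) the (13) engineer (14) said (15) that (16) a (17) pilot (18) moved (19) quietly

18

The displaced element is "which patent" (word 2).
It is linked across 2 clause boundaries (that → that).
It functions as the direct object of "moved", so the gap sits immediately after word 18 ("moved").
Base order: A driver who the witness nominated has assumed that the engineer said that a pilot moved which patent quietly.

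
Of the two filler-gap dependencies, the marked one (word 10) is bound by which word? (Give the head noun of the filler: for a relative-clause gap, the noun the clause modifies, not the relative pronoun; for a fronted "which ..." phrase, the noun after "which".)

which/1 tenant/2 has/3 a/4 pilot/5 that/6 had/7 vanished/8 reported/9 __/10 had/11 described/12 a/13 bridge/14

The marked gap is the subject of "described".
Its filler is the fronted wh-phrase "which tenant", at word 2.
(The other dependency links word 5 to a gap after word 6.)

2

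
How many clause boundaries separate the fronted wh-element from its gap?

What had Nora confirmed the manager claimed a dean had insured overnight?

2

"what" is extracted from the object of "insured".
Boundaries crossed, outermost first: [Ø], [Ø] — 2 in total.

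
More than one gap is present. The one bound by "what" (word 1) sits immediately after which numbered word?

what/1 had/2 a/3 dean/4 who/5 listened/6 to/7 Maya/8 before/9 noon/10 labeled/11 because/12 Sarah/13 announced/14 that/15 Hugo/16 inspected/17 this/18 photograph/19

The displaced element is "what" (word 1).
It functions as the direct object of "labeled", so the gap sits immediately after word 11 ("labeled").
Base order: A dean who listened to Maya before noon had labeled what because Sarah announced that Hugo inspected this photograph.

11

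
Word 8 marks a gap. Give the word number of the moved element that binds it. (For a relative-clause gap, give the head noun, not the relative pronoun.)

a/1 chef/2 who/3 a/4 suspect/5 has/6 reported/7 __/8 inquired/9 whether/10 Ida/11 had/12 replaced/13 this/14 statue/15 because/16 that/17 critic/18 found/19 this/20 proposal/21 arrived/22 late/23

2

The gap at 8 is the subject of "inquired", inside a relative clause.
The relative pronoun is "who" (word 3); it is bound by the head noun immediately before it.
Its filler is the head noun "chef", at word 2.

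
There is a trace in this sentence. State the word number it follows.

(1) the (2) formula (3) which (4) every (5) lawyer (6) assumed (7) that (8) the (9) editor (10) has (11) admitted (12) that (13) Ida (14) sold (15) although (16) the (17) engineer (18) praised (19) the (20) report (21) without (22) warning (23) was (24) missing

14

The displaced element is "the formula" (word 2).
It is linked across 2 clause boundaries (that → that).
It functions as the direct object of "sold", so the gap sits immediately after word 14 ("sold").
Base order: Every lawyer assumed that the editor has admitted that Ida sold the formula although the engineer praised the report without warning.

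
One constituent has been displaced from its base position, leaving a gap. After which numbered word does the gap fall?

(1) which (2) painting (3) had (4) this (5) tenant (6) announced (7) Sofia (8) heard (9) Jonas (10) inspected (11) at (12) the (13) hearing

The displaced element is "which painting" (word 2).
It is linked across 2 clause boundaries (Ø → Ø).
It functions as the direct object of "inspected", so the gap sits immediately after word 10 ("inspected").
Base order: This tenant had announced Sofia heard Jonas inspected which painting at the hearing.

10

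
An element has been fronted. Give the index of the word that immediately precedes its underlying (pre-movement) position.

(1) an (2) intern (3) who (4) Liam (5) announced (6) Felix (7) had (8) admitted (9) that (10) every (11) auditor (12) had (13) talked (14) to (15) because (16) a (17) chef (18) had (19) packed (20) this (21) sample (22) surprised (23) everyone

14

The displaced element is "an intern" (word 2).
It is linked across 2 clause boundaries (Ø → that).
It functions as the object of the preposition "to" of "talked", so the gap sits immediately after word 14 ("to").
Base order: Liam announced Felix had admitted that every auditor had talked to an intern because a chef had packed this sample.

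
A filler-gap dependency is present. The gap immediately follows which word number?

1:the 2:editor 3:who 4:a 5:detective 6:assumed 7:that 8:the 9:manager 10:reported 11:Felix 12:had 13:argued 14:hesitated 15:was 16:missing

The displaced element is "the editor" (word 2).
It is linked across 3 clause boundaries (that → Ø → Ø).
It functions as the subject of "hesitated", so the gap sits immediately after word 13 ("argued").
Base order: A detective assumed that the manager reported Felix had argued that the editor hesitated.

13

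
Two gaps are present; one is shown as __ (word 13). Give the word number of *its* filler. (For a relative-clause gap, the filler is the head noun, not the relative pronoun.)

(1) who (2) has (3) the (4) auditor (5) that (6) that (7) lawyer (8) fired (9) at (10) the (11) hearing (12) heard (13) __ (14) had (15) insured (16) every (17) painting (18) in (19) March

The marked gap is the subject of "insured".
Its filler is the fronted wh-phrase "who", at word 1.
(The other dependency links word 4 to a gap after word 8.)

1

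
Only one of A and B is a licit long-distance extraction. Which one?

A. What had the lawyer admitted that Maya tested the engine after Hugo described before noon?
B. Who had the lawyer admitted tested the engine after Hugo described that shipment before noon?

In A, the wh-phrase is extracted from inside an adjunct island (introduced by "after"), which blocks movement.
In B, the extraction path crosses only that-complement boundaries, which are transparent.
So B is grammatical.

B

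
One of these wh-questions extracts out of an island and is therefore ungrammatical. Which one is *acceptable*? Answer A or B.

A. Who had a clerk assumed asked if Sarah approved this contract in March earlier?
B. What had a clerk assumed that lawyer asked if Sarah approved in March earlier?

In B, the wh-phrase is extracted from inside a wh-island (introduced by "if"), which blocks movement.
In A, the extraction path crosses only that-complement boundaries, which are transparent.
So A is grammatical.

A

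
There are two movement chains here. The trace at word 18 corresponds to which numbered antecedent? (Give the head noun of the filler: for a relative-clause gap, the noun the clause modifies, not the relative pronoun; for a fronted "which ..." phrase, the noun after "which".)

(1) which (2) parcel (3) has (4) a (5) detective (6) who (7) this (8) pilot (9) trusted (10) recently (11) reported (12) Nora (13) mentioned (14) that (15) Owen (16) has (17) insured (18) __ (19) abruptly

The marked gap is the direct object of "insured".
Its filler is the fronted wh-phrase "which parcel", at word 2.
(The other dependency links word 5 to a gap after word 9.)

2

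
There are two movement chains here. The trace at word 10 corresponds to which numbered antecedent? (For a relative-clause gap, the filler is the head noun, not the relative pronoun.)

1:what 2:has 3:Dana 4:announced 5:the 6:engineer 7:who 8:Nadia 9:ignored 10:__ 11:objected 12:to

The marked gap is inside the relative clause, the direct object of "ignored".
Its filler is the head noun "engineer" (via "who"), at word 6.
(The other dependency links word 1 to a gap after word 12.)

6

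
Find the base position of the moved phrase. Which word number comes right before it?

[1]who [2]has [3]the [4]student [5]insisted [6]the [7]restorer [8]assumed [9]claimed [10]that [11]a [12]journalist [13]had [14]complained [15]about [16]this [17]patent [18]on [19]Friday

8

The displaced element is "who" (word 1).
It is linked across 2 clause boundaries (Ø → Ø).
It functions as the subject of "claimed", so the gap sits immediately after word 8 ("assumed").
Base order: The student has insisted the restorer assumed that who claimed that a journalist had complained about this patent on Friday.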